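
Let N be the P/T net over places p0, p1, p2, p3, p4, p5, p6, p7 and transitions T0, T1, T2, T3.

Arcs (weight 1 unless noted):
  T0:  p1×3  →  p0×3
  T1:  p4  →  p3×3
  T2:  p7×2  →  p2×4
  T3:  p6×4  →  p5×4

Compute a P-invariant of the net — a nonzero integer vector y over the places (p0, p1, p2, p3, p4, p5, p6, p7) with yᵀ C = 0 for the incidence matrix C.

y = (p0:1, p1:1, p2:0, p3:0, p4:0, p5:0, p6:0, p7:0)

Incidence matrix C (rows=places, cols=transitions):
       T0   T1   T2   T3
   p0   3    0    0    0
   p1  -3    0    0    0
   p2   0    0    4    0
   p3   0    3    0    0
   p4   0   -1    0    0
   p5   0    0    0    4
   p6   0    0    0   -4
   p7   0    0   -2    0

Candidate y = [1, 1, 0, 0, 0, 0, 0, 0]; check y·C column-wise:
  col T0: 1·3 + 1·-3 = 0
  col T1: 1·0 + 1·0 + 0·3 + 0·-1 = 0
  col T2: 1·0 + 1·0 + 0·4 + 0·-2 = 0
  col T3: 1·0 + 1·0 + 0·4 + 0·-4 = 0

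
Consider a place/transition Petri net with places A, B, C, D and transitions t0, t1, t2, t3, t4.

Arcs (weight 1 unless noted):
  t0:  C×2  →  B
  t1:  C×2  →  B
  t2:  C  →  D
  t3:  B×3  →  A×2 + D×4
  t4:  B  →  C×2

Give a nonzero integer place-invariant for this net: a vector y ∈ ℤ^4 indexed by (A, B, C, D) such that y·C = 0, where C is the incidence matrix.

Incidence matrix C (rows=places, cols=transitions):
       t0   t1   t2   t3   t4
    A   0    0    0    2    0
    B   1    1    0   -3   -1
    C  -2   -2   -1    0    2
    D   0    0    1    4    0

Candidate y = [1, 2, 1, 1]; check y·C column-wise:
  col t0: 1·0 + 2·1 + 1·-2 + 1·0 = 0
  col t1: 1·0 + 2·1 + 1·-2 + 1·0 = 0
  col t2: 1·0 + 2·0 + 1·-1 + 1·1 = 0
  col t3: 1·2 + 2·-3 + 1·0 + 1·4 = 0
  col t4: 1·0 + 2·-1 + 1·2 + 1·0 = 0

y = (A:1, B:2, C:1, D:1)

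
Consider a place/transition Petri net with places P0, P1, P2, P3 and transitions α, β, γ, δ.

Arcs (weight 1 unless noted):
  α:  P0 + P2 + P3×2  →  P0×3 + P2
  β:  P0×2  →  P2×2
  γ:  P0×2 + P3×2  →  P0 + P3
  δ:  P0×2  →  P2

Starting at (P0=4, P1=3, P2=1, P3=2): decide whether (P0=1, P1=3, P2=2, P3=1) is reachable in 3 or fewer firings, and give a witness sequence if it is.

YES — reachable via ⟨γ, δ⟩ (2 firings)

step 1: fire γ:  (P0=4, P1=3, P2=1, P3=2) → (P0=3, P1=3, P2=1, P3=1)
step 2: fire δ:  (P0=3, P1=3, P2=1, P3=1) → (P0=1, P1=3, P2=2, P3=1)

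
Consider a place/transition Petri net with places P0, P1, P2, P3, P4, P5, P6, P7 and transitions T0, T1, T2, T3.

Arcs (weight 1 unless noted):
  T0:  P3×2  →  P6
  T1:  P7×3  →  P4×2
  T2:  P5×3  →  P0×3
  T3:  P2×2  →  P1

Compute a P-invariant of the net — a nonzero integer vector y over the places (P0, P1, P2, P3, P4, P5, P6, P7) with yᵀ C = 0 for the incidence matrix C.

y = (P0:0, P1:2, P2:1, P3:0, P4:0, P5:0, P6:0, P7:0)

Incidence matrix C (rows=places, cols=transitions):
       T0   T1   T2   T3
   P0   0    0    3    0
   P1   0    0    0    1
   P2   0    0    0   -2
   P3  -2    0    0    0
   P4   0    2    0    0
   P5   0    0   -3    0
   P6   1    0    0    0
   P7   0   -3    0    0

Candidate y = [0, 2, 1, 0, 0, 0, 0, 0]; check y·C column-wise:
  col T0: 2·0 + 1·0 + 0·-2 + 0·1 = 0
  col T1: 2·0 + 1·0 + 0·2 + 0·-3 = 0
  col T2: 0·3 + 2·0 + 1·0 + 0·-3 = 0
  col T3: 2·1 + 1·-2 = 0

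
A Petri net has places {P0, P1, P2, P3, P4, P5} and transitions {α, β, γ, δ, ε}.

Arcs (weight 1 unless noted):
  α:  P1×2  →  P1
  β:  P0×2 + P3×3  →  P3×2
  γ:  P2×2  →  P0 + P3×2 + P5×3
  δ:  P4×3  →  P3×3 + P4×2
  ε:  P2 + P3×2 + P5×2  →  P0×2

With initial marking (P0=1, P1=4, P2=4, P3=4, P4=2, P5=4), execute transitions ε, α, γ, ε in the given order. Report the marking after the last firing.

(P0=6, P1=3, P2=0, P3=2, P4=2, P5=3)

step 1: fire ε:  (P0=1, P1=4, P2=4, P3=4, P4=2, P5=4) → (P0=3, P1=4, P2=3, P3=2, P4=2, P5=2)
step 2: fire α:  (P0=3, P1=4, P2=3, P3=2, P4=2, P5=2) → (P0=3, P1=3, P2=3, P3=2, P4=2, P5=2)
step 3: fire γ:  (P0=3, P1=3, P2=3, P3=2, P4=2, P5=2) → (P0=4, P1=3, P2=1, P3=4, P4=2, P5=5)
step 4: fire ε:  (P0=4, P1=3, P2=1, P3=4, P4=2, P5=5) → (P0=6, P1=3, P2=0, P3=2, P4=2, P5=3)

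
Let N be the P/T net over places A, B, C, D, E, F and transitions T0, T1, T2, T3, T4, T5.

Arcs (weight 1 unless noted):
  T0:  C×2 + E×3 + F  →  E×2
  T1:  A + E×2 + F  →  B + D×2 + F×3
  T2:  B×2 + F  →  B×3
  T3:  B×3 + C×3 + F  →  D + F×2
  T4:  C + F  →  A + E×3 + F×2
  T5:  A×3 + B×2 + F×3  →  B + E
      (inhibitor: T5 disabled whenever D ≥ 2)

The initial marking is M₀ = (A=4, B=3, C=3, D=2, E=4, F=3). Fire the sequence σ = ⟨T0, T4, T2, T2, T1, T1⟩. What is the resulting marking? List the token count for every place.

(A=3, B=7, C=0, D=6, E=2, F=5)

step 1: fire T0:  (A=4, B=3, C=3, D=2, E=4, F=3) → (A=4, B=3, C=1, D=2, E=3, F=2)
step 2: fire T4:  (A=4, B=3, C=1, D=2, E=3, F=2) → (A=5, B=3, C=0, D=2, E=6, F=3)
step 3: fire T2:  (A=5, B=3, C=0, D=2, E=6, F=3) → (A=5, B=4, C=0, D=2, E=6, F=2)
step 4: fire T2:  (A=5, B=4, C=0, D=2, E=6, F=2) → (A=5, B=5, C=0, D=2, E=6, F=1)
step 5: fire T1:  (A=5, B=5, C=0, D=2, E=6, F=1) → (A=4, B=6, C=0, D=4, E=4, F=3)
step 6: fire T1:  (A=4, B=6, C=0, D=4, E=4, F=3) → (A=3, B=7, C=0, D=6, E=2, F=5)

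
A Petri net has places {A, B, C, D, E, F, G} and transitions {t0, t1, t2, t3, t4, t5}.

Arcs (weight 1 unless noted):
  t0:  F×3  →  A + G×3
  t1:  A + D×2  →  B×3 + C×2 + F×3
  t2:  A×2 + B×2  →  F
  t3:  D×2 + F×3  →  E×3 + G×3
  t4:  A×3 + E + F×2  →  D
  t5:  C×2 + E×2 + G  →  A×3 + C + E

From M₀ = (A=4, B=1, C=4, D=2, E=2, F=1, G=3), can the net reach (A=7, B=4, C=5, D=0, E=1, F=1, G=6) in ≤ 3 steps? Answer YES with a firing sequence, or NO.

NO — not reachable within 3 firings

depth 0: 1 marking
depth 1: 3 markings reached so far
depth 2: 7 markings reached so far
depth 3: 11 markings reached so far
target is not among the 11 markings reachable within 3 steps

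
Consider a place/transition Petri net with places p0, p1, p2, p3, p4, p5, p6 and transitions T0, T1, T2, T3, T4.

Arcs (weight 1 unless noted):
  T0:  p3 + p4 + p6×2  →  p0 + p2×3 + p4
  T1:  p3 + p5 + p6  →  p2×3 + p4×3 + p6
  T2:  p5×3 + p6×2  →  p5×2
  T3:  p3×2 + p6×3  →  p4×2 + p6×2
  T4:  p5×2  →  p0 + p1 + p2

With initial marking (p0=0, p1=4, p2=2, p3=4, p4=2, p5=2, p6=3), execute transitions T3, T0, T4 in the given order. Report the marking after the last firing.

step 1: fire T3:  (p0=0, p1=4, p2=2, p3=4, p4=2, p5=2, p6=3) → (p0=0, p1=4, p2=2, p3=2, p4=4, p5=2, p6=2)
step 2: fire T0:  (p0=0, p1=4, p2=2, p3=2, p4=4, p5=2, p6=2) → (p0=1, p1=4, p2=5, p3=1, p4=4, p5=2, p6=0)
step 3: fire T4:  (p0=1, p1=4, p2=5, p3=1, p4=4, p5=2, p6=0) → (p0=2, p1=5, p2=6, p3=1, p4=4, p5=0, p6=0)

(p0=2, p1=5, p2=6, p3=1, p4=4, p5=0, p6=0)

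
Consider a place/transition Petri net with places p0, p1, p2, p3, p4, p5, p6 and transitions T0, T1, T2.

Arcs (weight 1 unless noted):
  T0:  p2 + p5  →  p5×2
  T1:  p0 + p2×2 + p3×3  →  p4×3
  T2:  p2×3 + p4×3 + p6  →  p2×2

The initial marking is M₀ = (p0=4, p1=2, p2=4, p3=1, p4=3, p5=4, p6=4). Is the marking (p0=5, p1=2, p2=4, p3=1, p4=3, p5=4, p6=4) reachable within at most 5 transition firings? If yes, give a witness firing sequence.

depth 0: 1 marking
depth 1: 3 markings reached so far
depth 2: 5 markings reached so far
depth 3: 7 markings reached so far
depth 4: 9 markings reached so far
depth 5: 9 markings reached so far
(frontier empty at depth 5; search complete)
target is not among the 9 markings reachable within 5 steps

NO — not reachable within 5 firings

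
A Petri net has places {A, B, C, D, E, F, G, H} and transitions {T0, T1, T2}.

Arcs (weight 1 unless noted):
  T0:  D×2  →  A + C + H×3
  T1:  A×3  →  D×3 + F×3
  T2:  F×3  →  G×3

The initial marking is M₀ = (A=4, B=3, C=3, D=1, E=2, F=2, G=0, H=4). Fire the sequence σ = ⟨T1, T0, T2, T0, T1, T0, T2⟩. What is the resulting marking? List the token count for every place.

(A=1, B=3, C=6, D=1, E=2, F=2, G=6, H=13)

step 1: fire T1:  (A=4, B=3, C=3, D=1, E=2, F=2, G=0, H=4) → (A=1, B=3, C=3, D=4, E=2, F=5, G=0, H=4)
step 2: fire T0:  (A=1, B=3, C=3, D=4, E=2, F=5, G=0, H=4) → (A=2, B=3, C=4, D=2, E=2, F=5, G=0, H=7)
step 3: fire T2:  (A=2, B=3, C=4, D=2, E=2, F=5, G=0, H=7) → (A=2, B=3, C=4, D=2, E=2, F=2, G=3, H=7)
step 4: fire T0:  (A=2, B=3, C=4, D=2, E=2, F=2, G=3, H=7) → (A=3, B=3, C=5, D=0, E=2, F=2, G=3, H=10)
step 5: fire T1:  (A=3, B=3, C=5, D=0, E=2, F=2, G=3, H=10) → (A=0, B=3, C=5, D=3, E=2, F=5, G=3, H=10)
step 6: fire T0:  (A=0, B=3, C=5, D=3, E=2, F=5, G=3, H=10) → (A=1, B=3, C=6, D=1, E=2, F=5, G=3, H=13)
step 7: fire T2:  (A=1, B=3, C=6, D=1, E=2, F=5, G=3, H=13) → (A=1, B=3, C=6, D=1, E=2, F=2, G=6, H=13)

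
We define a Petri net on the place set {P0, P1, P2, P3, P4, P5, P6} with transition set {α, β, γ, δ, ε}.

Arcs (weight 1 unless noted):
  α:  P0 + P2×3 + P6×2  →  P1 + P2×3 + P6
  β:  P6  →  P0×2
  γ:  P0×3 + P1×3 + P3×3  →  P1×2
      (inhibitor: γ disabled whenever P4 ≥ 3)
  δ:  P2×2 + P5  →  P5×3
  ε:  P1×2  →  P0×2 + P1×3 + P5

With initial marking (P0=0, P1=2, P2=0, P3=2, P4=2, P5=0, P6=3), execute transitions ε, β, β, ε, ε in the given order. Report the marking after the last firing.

(P0=10, P1=5, P2=0, P3=2, P4=2, P5=3, P6=1)

step 1: fire ε:  (P0=0, P1=2, P2=0, P3=2, P4=2, P5=0, P6=3) → (P0=2, P1=3, P2=0, P3=2, P4=2, P5=1, P6=3)
step 2: fire β:  (P0=2, P1=3, P2=0, P3=2, P4=2, P5=1, P6=3) → (P0=4, P1=3, P2=0, P3=2, P4=2, P5=1, P6=2)
step 3: fire β:  (P0=4, P1=3, P2=0, P3=2, P4=2, P5=1, P6=2) → (P0=6, P1=3, P2=0, P3=2, P4=2, P5=1, P6=1)
step 4: fire ε:  (P0=6, P1=3, P2=0, P3=2, P4=2, P5=1, P6=1) → (P0=8, P1=4, P2=0, P3=2, P4=2, P5=2, P6=1)
step 5: fire ε:  (P0=8, P1=4, P2=0, P3=2, P4=2, P5=2, P6=1) → (P0=10, P1=5, P2=0, P3=2, P4=2, P5=3, P6=1)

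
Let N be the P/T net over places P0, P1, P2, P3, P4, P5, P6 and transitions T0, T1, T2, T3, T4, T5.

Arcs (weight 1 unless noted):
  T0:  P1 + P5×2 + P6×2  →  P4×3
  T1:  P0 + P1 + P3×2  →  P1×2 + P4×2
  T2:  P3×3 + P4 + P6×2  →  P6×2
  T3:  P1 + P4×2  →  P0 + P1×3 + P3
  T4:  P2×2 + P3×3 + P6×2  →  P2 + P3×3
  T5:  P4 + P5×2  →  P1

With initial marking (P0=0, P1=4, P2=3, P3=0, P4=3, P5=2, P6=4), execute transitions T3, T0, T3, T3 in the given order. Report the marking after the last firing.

(P0=3, P1=9, P2=3, P3=3, P4=0, P5=0, P6=2)

step 1: fire T3:  (P0=0, P1=4, P2=3, P3=0, P4=3, P5=2, P6=4) → (P0=1, P1=6, P2=3, P3=1, P4=1, P5=2, P6=4)
step 2: fire T0:  (P0=1, P1=6, P2=3, P3=1, P4=1, P5=2, P6=4) → (P0=1, P1=5, P2=3, P3=1, P4=4, P5=0, P6=2)
step 3: fire T3:  (P0=1, P1=5, P2=3, P3=1, P4=4, P5=0, P6=2) → (P0=2, P1=7, P2=3, P3=2, P4=2, P5=0, P6=2)
step 4: fire T3:  (P0=2, P1=7, P2=3, P3=2, P4=2, P5=0, P6=2) → (P0=3, P1=9, P2=3, P3=3, P4=0, P5=0, P6=2)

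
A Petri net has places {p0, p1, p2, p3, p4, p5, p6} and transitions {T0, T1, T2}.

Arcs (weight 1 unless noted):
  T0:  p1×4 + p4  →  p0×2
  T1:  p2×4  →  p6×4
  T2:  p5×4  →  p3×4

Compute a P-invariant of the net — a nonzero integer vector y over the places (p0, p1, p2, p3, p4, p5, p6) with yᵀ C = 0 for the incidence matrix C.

y = (p0:2, p1:1, p2:0, p3:0, p4:0, p5:0, p6:0)

Incidence matrix C (rows=places, cols=transitions):
       T0   T1   T2
   p0   2    0    0
   p1  -4    0    0
   p2   0   -4    0
   p3   0    0    4
   p4  -1    0    0
   p5   0    0   -4
   p6   0    4    0

Candidate y = [2, 1, 0, 0, 0, 0, 0]; check y·C column-wise:
  col T0: 2·2 + 1·-4 + 0·-1 = 0
  col T1: 2·0 + 1·0 + 0·-4 + 0·4 = 0
  col T2: 2·0 + 1·0 + 0·4 + 0·-4 = 0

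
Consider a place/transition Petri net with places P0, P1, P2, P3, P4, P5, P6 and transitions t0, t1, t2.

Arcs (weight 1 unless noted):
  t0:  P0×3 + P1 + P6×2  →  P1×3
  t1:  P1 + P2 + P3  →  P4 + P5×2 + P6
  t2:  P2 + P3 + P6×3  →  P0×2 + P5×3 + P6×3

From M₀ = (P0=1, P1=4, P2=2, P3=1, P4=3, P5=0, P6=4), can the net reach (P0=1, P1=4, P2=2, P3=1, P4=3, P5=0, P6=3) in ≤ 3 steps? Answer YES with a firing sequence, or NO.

NO — not reachable within 3 firings

depth 0: 1 marking
depth 1: 3 markings reached so far
depth 2: 4 markings reached so far
depth 3: 4 markings reached so far
(frontier empty at depth 3; search complete)
target is not among the 4 markings reachable within 3 steps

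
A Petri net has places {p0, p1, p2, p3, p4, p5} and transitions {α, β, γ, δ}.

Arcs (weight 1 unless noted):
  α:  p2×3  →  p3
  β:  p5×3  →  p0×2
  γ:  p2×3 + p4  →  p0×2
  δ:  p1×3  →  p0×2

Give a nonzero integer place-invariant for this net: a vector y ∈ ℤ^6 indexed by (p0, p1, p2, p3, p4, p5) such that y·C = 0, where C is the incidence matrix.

y = (p0:0, p1:0, p2:1, p3:3, p4:-3, p5:0)

Incidence matrix C (rows=places, cols=transitions):
        α    β    γ    δ
   p0   0    2    2    2
   p1   0    0    0   -3
   p2  -3    0   -3    0
   p3   1    0    0    0
   p4   0    0   -1    0
   p5   0   -3    0    0

Candidate y = [0, 0, 1, 3, -3, 0]; check y·C column-wise:
  col α: 1·-3 + 3·1 + -3·0 = 0
  col β: 0·2 + 1·0 + 3·0 + -3·0 + 0·-3 = 0
  col γ: 0·2 + 1·-3 + 3·0 + -3·-1 = 0
  col δ: 0·2 + 0·-3 + 1·0 + 3·0 + -3·0 = 0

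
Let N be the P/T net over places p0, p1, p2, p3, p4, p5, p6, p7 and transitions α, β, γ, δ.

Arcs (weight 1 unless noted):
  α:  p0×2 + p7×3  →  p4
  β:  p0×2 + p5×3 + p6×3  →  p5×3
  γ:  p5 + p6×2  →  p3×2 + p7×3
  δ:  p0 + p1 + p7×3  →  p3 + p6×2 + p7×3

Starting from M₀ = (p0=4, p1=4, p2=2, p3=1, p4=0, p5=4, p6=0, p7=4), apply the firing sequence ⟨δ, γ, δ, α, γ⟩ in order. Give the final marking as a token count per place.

step 1: fire δ:  (p0=4, p1=4, p2=2, p3=1, p4=0, p5=4, p6=0, p7=4) → (p0=3, p1=3, p2=2, p3=2, p4=0, p5=4, p6=2, p7=4)
step 2: fire γ:  (p0=3, p1=3, p2=2, p3=2, p4=0, p5=4, p6=2, p7=4) → (p0=3, p1=3, p2=2, p3=4, p4=0, p5=3, p6=0, p7=7)
step 3: fire δ:  (p0=3, p1=3, p2=2, p3=4, p4=0, p5=3, p6=0, p7=7) → (p0=2, p1=2, p2=2, p3=5, p4=0, p5=3, p6=2, p7=7)
step 4: fire α:  (p0=2, p1=2, p2=2, p3=5, p4=0, p5=3, p6=2, p7=7) → (p0=0, p1=2, p2=2, p3=5, p4=1, p5=3, p6=2, p7=4)
step 5: fire γ:  (p0=0, p1=2, p2=2, p3=5, p4=1, p5=3, p6=2, p7=4) → (p0=0, p1=2, p2=2, p3=7, p4=1, p5=2, p6=0, p7=7)

(p0=0, p1=2, p2=2, p3=7, p4=1, p5=2, p6=0, p7=7)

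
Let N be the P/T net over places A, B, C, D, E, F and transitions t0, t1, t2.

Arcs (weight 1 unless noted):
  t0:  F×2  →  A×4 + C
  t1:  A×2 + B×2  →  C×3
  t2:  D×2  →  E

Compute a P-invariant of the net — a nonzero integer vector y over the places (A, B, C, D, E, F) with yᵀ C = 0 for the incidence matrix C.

Incidence matrix C (rows=places, cols=transitions):
       t0   t1   t2
    A   4   -2    0
    B   0   -2    0
    C   1    3    0
    D   0    0   -2
    E   0    0    1
    F  -2    0    0

Candidate y = [1, -7, -4, 0, 0, 0]; check y·C column-wise:
  col t0: 1·4 + -7·0 + -4·1 + 0·-2 = 0
  col t1: 1·-2 + -7·-2 + -4·3 = 0
  col t2: 1·0 + -7·0 + -4·0 + 0·-2 + 0·1 = 0

y = (A:1, B:-7, C:-4, D:0, E:0, F:0)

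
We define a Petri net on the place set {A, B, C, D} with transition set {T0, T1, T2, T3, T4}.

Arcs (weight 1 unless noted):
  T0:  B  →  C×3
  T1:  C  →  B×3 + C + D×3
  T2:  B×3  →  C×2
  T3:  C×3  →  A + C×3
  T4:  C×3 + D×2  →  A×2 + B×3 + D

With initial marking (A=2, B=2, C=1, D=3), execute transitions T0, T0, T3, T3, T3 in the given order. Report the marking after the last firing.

step 1: fire T0:  (A=2, B=2, C=1, D=3) → (A=2, B=1, C=4, D=3)
step 2: fire T0:  (A=2, B=1, C=4, D=3) → (A=2, B=0, C=7, D=3)
step 3: fire T3:  (A=2, B=0, C=7, D=3) → (A=3, B=0, C=7, D=3)
step 4: fire T3:  (A=3, B=0, C=7, D=3) → (A=4, B=0, C=7, D=3)
step 5: fire T3:  (A=4, B=0, C=7, D=3) → (A=5, B=0, C=7, D=3)

(A=5, B=0, C=7, D=3)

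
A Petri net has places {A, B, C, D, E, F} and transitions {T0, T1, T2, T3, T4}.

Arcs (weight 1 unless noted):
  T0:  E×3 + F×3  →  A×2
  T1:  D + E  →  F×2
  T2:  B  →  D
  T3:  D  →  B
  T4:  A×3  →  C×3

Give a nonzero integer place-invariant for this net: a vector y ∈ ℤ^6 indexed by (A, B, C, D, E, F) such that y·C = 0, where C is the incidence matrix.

y = (A:3, B:-2, C:3, D:-2, E:2, F:0)

Incidence matrix C (rows=places, cols=transitions):
       T0   T1   T2   T3   T4
    A   2    0    0    0   -3
    B   0    0   -1    1    0
    C   0    0    0    0    3
    D   0   -1    1   -1    0
    E  -3   -1    0    0    0
    F  -3    2    0    0    0

Candidate y = [3, -2, 3, -2, 2, 0]; check y·C column-wise:
  col T0: 3·2 + -2·0 + 3·0 + -2·0 + 2·-3 + 0·-3 = 0
  col T1: 3·0 + -2·0 + 3·0 + -2·-1 + 2·-1 + 0·2 = 0
  col T2: 3·0 + -2·-1 + 3·0 + -2·1 + 2·0 = 0
  col T3: 3·0 + -2·1 + 3·0 + -2·-1 + 2·0 = 0
  col T4: 3·-3 + -2·0 + 3·3 + -2·0 + 2·0 = 0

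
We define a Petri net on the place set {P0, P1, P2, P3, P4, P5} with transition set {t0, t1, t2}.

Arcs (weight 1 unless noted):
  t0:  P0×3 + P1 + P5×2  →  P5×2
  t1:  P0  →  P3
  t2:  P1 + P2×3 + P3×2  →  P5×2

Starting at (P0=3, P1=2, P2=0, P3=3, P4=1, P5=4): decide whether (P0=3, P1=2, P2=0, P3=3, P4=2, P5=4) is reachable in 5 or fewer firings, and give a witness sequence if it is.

NO — not reachable within 5 firings

depth 0: 1 marking
depth 1: 3 markings reached so far
depth 2: 4 markings reached so far
depth 3: 5 markings reached so far
depth 4: 5 markings reached so far
(frontier empty at depth 4; search complete)
target is not among the 5 markings reachable within 5 steps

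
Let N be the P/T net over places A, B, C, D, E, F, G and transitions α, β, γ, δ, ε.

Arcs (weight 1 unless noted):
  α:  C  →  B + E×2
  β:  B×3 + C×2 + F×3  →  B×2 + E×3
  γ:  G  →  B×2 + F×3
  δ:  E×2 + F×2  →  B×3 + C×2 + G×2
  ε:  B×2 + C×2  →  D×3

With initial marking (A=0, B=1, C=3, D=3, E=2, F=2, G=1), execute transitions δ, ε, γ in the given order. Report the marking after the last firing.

step 1: fire δ:  (A=0, B=1, C=3, D=3, E=2, F=2, G=1) → (A=0, B=4, C=5, D=3, E=0, F=0, G=3)
step 2: fire ε:  (A=0, B=4, C=5, D=3, E=0, F=0, G=3) → (A=0, B=2, C=3, D=6, E=0, F=0, G=3)
step 3: fire γ:  (A=0, B=2, C=3, D=6, E=0, F=0, G=3) → (A=0, B=4, C=3, D=6, E=0, F=3, G=2)

(A=0, B=4, C=3, D=6, E=0, F=3, G=2)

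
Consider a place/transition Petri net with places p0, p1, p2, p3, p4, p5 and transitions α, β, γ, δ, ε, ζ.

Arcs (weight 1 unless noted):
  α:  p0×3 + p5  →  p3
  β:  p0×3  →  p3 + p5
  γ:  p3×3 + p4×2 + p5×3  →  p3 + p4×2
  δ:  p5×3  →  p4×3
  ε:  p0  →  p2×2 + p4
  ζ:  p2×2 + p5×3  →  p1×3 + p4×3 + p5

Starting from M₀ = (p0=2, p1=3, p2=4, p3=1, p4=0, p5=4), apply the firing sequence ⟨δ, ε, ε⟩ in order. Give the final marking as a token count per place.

step 1: fire δ:  (p0=2, p1=3, p2=4, p3=1, p4=0, p5=4) → (p0=2, p1=3, p2=4, p3=1, p4=3, p5=1)
step 2: fire ε:  (p0=2, p1=3, p2=4, p3=1, p4=3, p5=1) → (p0=1, p1=3, p2=6, p3=1, p4=4, p5=1)
step 3: fire ε:  (p0=1, p1=3, p2=6, p3=1, p4=4, p5=1) → (p0=0, p1=3, p2=8, p3=1, p4=5, p5=1)

(p0=0, p1=3, p2=8, p3=1, p4=5, p5=1)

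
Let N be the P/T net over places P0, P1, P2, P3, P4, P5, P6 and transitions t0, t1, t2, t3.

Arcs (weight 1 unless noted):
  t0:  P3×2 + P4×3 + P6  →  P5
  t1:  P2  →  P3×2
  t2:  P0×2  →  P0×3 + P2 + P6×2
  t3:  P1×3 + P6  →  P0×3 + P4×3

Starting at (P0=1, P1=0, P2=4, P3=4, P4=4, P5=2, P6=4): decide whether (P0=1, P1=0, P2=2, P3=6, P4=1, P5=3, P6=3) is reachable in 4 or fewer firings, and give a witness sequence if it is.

step 1: fire t0:  (P0=1, P1=0, P2=4, P3=4, P4=4, P5=2, P6=4) → (P0=1, P1=0, P2=4, P3=2, P4=1, P5=3, P6=3)
step 2: fire t1:  (P0=1, P1=0, P2=4, P3=2, P4=1, P5=3, P6=3) → (P0=1, P1=0, P2=3, P3=4, P4=1, P5=3, P6=3)
step 3: fire t1:  (P0=1, P1=0, P2=3, P3=4, P4=1, P5=3, P6=3) → (P0=1, P1=0, P2=2, P3=6, P4=1, P5=3, P6=3)

YES — reachable via ⟨t0, t1, t1⟩ (3 firings)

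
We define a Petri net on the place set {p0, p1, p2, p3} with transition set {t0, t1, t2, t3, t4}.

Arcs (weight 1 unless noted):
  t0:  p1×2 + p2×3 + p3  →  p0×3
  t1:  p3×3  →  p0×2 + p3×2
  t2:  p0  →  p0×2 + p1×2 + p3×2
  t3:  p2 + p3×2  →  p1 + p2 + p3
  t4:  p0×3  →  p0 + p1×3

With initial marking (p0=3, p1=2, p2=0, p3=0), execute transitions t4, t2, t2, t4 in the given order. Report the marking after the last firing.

step 1: fire t4:  (p0=3, p1=2, p2=0, p3=0) → (p0=1, p1=5, p2=0, p3=0)
step 2: fire t2:  (p0=1, p1=5, p2=0, p3=0) → (p0=2, p1=7, p2=0, p3=2)
step 3: fire t2:  (p0=2, p1=7, p2=0, p3=2) → (p0=3, p1=9, p2=0, p3=4)
step 4: fire t4:  (p0=3, p1=9, p2=0, p3=4) → (p0=1, p1=12, p2=0, p3=4)

(p0=1, p1=12, p2=0, p3=4)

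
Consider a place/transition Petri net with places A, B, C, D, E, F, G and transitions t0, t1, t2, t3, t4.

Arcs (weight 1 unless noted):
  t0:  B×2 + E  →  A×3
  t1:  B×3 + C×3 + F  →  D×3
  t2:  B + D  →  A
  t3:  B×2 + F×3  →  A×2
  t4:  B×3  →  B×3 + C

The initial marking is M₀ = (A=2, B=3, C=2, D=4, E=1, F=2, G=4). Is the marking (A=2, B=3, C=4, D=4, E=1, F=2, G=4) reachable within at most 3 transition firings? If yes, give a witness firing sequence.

step 1: fire t4:  (A=2, B=3, C=2, D=4, E=1, F=2, G=4) → (A=2, B=3, C=3, D=4, E=1, F=2, G=4)
step 2: fire t4:  (A=2, B=3, C=3, D=4, E=1, F=2, G=4) → (A=2, B=3, C=4, D=4, E=1, F=2, G=4)

YES — reachable via ⟨t4, t4⟩ (2 firings)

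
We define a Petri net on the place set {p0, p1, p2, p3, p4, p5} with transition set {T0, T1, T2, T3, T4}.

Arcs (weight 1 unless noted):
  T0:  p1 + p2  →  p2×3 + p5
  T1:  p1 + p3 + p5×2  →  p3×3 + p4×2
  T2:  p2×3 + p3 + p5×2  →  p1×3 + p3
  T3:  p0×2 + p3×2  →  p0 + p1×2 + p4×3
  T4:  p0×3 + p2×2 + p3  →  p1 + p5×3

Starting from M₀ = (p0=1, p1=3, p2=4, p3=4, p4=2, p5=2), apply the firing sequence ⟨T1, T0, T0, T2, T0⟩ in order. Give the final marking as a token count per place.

(p0=1, p1=2, p2=7, p3=6, p4=4, p5=1)

step 1: fire T1:  (p0=1, p1=3, p2=4, p3=4, p4=2, p5=2) → (p0=1, p1=2, p2=4, p3=6, p4=4, p5=0)
step 2: fire T0:  (p0=1, p1=2, p2=4, p3=6, p4=4, p5=0) → (p0=1, p1=1, p2=6, p3=6, p4=4, p5=1)
step 3: fire T0:  (p0=1, p1=1, p2=6, p3=6, p4=4, p5=1) → (p0=1, p1=0, p2=8, p3=6, p4=4, p5=2)
step 4: fire T2:  (p0=1, p1=0, p2=8, p3=6, p4=4, p5=2) → (p0=1, p1=3, p2=5, p3=6, p4=4, p5=0)
step 5: fire T0:  (p0=1, p1=3, p2=5, p3=6, p4=4, p5=0) → (p0=1, p1=2, p2=7, p3=6, p4=4, p5=1)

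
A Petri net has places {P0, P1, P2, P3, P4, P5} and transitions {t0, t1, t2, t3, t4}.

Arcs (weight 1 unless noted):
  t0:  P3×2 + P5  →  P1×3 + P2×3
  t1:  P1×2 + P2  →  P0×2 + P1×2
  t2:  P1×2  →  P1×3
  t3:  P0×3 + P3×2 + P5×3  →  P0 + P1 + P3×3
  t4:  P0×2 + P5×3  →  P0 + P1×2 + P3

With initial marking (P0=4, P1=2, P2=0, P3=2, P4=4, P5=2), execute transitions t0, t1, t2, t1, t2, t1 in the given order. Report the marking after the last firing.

(P0=10, P1=7, P2=0, P3=0, P4=4, P5=1)

step 1: fire t0:  (P0=4, P1=2, P2=0, P3=2, P4=4, P5=2) → (P0=4, P1=5, P2=3, P3=0, P4=4, P5=1)
step 2: fire t1:  (P0=4, P1=5, P2=3, P3=0, P4=4, P5=1) → (P0=6, P1=5, P2=2, P3=0, P4=4, P5=1)
step 3: fire t2:  (P0=6, P1=5, P2=2, P3=0, P4=4, P5=1) → (P0=6, P1=6, P2=2, P3=0, P4=4, P5=1)
step 4: fire t1:  (P0=6, P1=6, P2=2, P3=0, P4=4, P5=1) → (P0=8, P1=6, P2=1, P3=0, P4=4, P5=1)
step 5: fire t2:  (P0=8, P1=6, P2=1, P3=0, P4=4, P5=1) → (P0=8, P1=7, P2=1, P3=0, P4=4, P5=1)
step 6: fire t1:  (P0=8, P1=7, P2=1, P3=0, P4=4, P5=1) → (P0=10, P1=7, P2=0, P3=0, P4=4, P5=1)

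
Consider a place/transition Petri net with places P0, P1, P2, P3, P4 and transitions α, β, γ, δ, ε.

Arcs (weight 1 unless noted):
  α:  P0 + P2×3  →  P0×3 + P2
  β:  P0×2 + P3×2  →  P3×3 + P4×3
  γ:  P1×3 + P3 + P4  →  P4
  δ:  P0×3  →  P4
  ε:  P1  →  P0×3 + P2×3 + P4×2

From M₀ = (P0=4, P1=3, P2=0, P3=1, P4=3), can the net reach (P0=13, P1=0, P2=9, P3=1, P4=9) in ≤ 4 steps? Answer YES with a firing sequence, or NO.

YES — reachable via ⟨ε, ε, ε⟩ (3 firings)

step 1: fire ε:  (P0=4, P1=3, P2=0, P3=1, P4=3) → (P0=7, P1=2, P2=3, P3=1, P4=5)
step 2: fire ε:  (P0=7, P1=2, P2=3, P3=1, P4=5) → (P0=10, P1=1, P2=6, P3=1, P4=7)
step 3: fire ε:  (P0=10, P1=1, P2=6, P3=1, P4=7) → (P0=13, P1=0, P2=9, P3=1, P4=9)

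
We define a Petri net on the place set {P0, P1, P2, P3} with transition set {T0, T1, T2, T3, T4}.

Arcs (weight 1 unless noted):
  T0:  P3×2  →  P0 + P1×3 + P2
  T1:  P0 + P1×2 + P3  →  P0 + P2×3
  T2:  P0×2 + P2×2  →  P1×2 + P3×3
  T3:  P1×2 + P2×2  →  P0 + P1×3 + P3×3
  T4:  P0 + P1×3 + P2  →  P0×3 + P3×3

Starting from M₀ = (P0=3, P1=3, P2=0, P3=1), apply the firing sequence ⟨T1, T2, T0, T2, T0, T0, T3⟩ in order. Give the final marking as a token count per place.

(P0=3, P1=15, P2=0, P3=3)

step 1: fire T1:  (P0=3, P1=3, P2=0, P3=1) → (P0=3, P1=1, P2=3, P3=0)
step 2: fire T2:  (P0=3, P1=1, P2=3, P3=0) → (P0=1, P1=3, P2=1, P3=3)
step 3: fire T0:  (P0=1, P1=3, P2=1, P3=3) → (P0=2, P1=6, P2=2, P3=1)
step 4: fire T2:  (P0=2, P1=6, P2=2, P3=1) → (P0=0, P1=8, P2=0, P3=4)
step 5: fire T0:  (P0=0, P1=8, P2=0, P3=4) → (P0=1, P1=11, P2=1, P3=2)
step 6: fire T0:  (P0=1, P1=11, P2=1, P3=2) → (P0=2, P1=14, P2=2, P3=0)
step 7: fire T3:  (P0=2, P1=14, P2=2, P3=0) → (P0=3, P1=15, P2=0, P3=3)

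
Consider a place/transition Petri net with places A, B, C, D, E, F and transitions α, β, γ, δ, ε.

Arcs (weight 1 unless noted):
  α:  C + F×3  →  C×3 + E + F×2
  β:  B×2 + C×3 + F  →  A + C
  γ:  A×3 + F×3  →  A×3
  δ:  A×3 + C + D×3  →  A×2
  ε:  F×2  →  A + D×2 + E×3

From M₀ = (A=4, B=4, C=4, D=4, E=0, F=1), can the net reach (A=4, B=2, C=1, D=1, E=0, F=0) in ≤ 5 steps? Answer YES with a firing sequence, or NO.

step 1: fire β:  (A=4, B=4, C=4, D=4, E=0, F=1) → (A=5, B=2, C=2, D=4, E=0, F=0)
step 2: fire δ:  (A=5, B=2, C=2, D=4, E=0, F=0) → (A=4, B=2, C=1, D=1, E=0, F=0)

YES — reachable via ⟨β, δ⟩ (2 firings)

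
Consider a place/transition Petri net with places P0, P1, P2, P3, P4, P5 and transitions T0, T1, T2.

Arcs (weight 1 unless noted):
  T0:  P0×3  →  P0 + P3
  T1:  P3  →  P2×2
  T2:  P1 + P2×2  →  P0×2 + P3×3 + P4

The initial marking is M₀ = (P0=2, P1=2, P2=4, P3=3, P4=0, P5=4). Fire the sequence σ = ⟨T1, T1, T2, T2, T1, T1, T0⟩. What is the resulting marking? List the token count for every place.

step 1: fire T1:  (P0=2, P1=2, P2=4, P3=3, P4=0, P5=4) → (P0=2, P1=2, P2=6, P3=2, P4=0, P5=4)
step 2: fire T1:  (P0=2, P1=2, P2=6, P3=2, P4=0, P5=4) → (P0=2, P1=2, P2=8, P3=1, P4=0, P5=4)
step 3: fire T2:  (P0=2, P1=2, P2=8, P3=1, P4=0, P5=4) → (P0=4, P1=1, P2=6, P3=4, P4=1, P5=4)
step 4: fire T2:  (P0=4, P1=1, P2=6, P3=4, P4=1, P5=4) → (P0=6, P1=0, P2=4, P3=7, P4=2, P5=4)
step 5: fire T1:  (P0=6, P1=0, P2=4, P3=7, P4=2, P5=4) → (P0=6, P1=0, P2=6, P3=6, P4=2, P5=4)
step 6: fire T1:  (P0=6, P1=0, P2=6, P3=6, P4=2, P5=4) → (P0=6, P1=0, P2=8, P3=5, P4=2, P5=4)
step 7: fire T0:  (P0=6, P1=0, P2=8, P3=5, P4=2, P5=4) → (P0=4, P1=0, P2=8, P3=6, P4=2, P5=4)

(P0=4, P1=0, P2=8, P3=6, P4=2, P5=4)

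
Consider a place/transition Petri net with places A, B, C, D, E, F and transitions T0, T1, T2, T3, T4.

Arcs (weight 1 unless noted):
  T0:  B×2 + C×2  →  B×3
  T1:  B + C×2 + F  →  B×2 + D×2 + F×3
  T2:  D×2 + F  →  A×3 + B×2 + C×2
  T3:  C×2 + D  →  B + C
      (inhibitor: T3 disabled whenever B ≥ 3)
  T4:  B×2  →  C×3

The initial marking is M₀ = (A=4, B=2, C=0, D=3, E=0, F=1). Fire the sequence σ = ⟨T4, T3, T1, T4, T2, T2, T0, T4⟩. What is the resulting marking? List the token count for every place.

step 1: fire T4:  (A=4, B=2, C=0, D=3, E=0, F=1) → (A=4, B=0, C=3, D=3, E=0, F=1)
step 2: fire T3:  (A=4, B=0, C=3, D=3, E=0, F=1) → (A=4, B=1, C=2, D=2, E=0, F=1)
step 3: fire T1:  (A=4, B=1, C=2, D=2, E=0, F=1) → (A=4, B=2, C=0, D=4, E=0, F=3)
step 4: fire T4:  (A=4, B=2, C=0, D=4, E=0, F=3) → (A=4, B=0, C=3, D=4, E=0, F=3)
step 5: fire T2:  (A=4, B=0, C=3, D=4, E=0, F=3) → (A=7, B=2, C=5, D=2, E=0, F=2)
step 6: fire T2:  (A=7, B=2, C=5, D=2, E=0, F=2) → (A=10, B=4, C=7, D=0, E=0, F=1)
step 7: fire T0:  (A=10, B=4, C=7, D=0, E=0, F=1) → (A=10, B=5, C=5, D=0, E=0, F=1)
step 8: fire T4:  (A=10, B=5, C=5, D=0, E=0, F=1) → (A=10, B=3, C=8, D=0, E=0, F=1)

(A=10, B=3, C=8, D=0, E=0, F=1)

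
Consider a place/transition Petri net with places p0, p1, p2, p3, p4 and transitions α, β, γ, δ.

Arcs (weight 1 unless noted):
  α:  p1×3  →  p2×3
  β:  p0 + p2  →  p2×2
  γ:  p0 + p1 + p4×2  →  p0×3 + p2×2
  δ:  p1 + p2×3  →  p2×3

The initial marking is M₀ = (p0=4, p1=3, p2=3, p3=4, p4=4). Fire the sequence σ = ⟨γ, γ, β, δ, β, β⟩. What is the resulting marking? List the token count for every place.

(p0=5, p1=0, p2=10, p3=4, p4=0)

step 1: fire γ:  (p0=4, p1=3, p2=3, p3=4, p4=4) → (p0=6, p1=2, p2=5, p3=4, p4=2)
step 2: fire γ:  (p0=6, p1=2, p2=5, p3=4, p4=2) → (p0=8, p1=1, p2=7, p3=4, p4=0)
step 3: fire β:  (p0=8, p1=1, p2=7, p3=4, p4=0) → (p0=7, p1=1, p2=8, p3=4, p4=0)
step 4: fire δ:  (p0=7, p1=1, p2=8, p3=4, p4=0) → (p0=7, p1=0, p2=8, p3=4, p4=0)
step 5: fire β:  (p0=7, p1=0, p2=8, p3=4, p4=0) → (p0=6, p1=0, p2=9, p3=4, p4=0)
step 6: fire β:  (p0=6, p1=0, p2=9, p3=4, p4=0) → (p0=5, p1=0, p2=10, p3=4, p4=0)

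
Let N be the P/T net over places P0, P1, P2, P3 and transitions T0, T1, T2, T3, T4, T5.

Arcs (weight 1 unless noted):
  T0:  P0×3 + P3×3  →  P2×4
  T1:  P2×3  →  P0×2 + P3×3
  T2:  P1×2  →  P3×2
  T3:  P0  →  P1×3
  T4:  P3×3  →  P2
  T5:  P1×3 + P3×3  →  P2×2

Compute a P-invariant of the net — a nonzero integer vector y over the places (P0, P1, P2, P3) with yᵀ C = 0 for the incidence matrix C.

y = (P0:3, P1:1, P2:3, P3:1)

Incidence matrix C (rows=places, cols=transitions):
       T0   T1   T2   T3   T4   T5
   P0  -3    2    0   -1    0    0
   P1   0    0   -2    3    0   -3
   P2   4   -3    0    0    1    2
   P3  -3    3    2    0   -3   -3

Candidate y = [3, 1, 3, 1]; check y·C column-wise:
  col T0: 3·-3 + 1·0 + 3·4 + 1·-3 = 0
  col T1: 3·2 + 1·0 + 3·-3 + 1·3 = 0
  col T2: 3·0 + 1·-2 + 3·0 + 1·2 = 0
  col T3: 3·-1 + 1·3 + 3·0 + 1·0 = 0
  col T4: 3·0 + 1·0 + 3·1 + 1·-3 = 0
  col T5: 3·0 + 1·-3 + 3·2 + 1·-3 = 0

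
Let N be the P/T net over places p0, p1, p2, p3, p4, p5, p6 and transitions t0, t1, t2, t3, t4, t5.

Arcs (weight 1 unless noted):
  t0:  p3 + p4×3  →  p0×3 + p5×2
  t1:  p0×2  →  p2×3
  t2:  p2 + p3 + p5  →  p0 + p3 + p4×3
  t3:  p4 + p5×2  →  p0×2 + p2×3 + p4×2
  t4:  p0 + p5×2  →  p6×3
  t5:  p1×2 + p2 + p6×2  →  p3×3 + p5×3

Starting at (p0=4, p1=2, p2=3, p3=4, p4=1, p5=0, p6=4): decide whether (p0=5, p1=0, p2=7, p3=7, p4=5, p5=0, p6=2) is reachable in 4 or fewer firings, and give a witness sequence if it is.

YES — reachable via ⟨t1, t5, t2, t3⟩ (4 firings)

step 1: fire t1:  (p0=4, p1=2, p2=3, p3=4, p4=1, p5=0, p6=4) → (p0=2, p1=2, p2=6, p3=4, p4=1, p5=0, p6=4)
step 2: fire t5:  (p0=2, p1=2, p2=6, p3=4, p4=1, p5=0, p6=4) → (p0=2, p1=0, p2=5, p3=7, p4=1, p5=3, p6=2)
step 3: fire t2:  (p0=2, p1=0, p2=5, p3=7, p4=1, p5=3, p6=2) → (p0=3, p1=0, p2=4, p3=7, p4=4, p5=2, p6=2)
step 4: fire t3:  (p0=3, p1=0, p2=4, p3=7, p4=4, p5=2, p6=2) → (p0=5, p1=0, p2=7, p3=7, p4=5, p5=0, p6=2)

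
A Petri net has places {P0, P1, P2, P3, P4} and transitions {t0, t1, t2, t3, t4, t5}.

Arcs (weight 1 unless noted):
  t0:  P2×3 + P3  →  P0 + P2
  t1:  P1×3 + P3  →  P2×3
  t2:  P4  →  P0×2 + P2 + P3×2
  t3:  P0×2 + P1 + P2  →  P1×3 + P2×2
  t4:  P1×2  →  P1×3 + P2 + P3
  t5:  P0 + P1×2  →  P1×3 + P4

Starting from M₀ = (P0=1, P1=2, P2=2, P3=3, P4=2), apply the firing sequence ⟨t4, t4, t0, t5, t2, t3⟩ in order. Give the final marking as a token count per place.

step 1: fire t4:  (P0=1, P1=2, P2=2, P3=3, P4=2) → (P0=1, P1=3, P2=3, P3=4, P4=2)
step 2: fire t4:  (P0=1, P1=3, P2=3, P3=4, P4=2) → (P0=1, P1=4, P2=4, P3=5, P4=2)
step 3: fire t0:  (P0=1, P1=4, P2=4, P3=5, P4=2) → (P0=2, P1=4, P2=2, P3=4, P4=2)
step 4: fire t5:  (P0=2, P1=4, P2=2, P3=4, P4=2) → (P0=1, P1=5, P2=2, P3=4, P4=3)
step 5: fire t2:  (P0=1, P1=5, P2=2, P3=4, P4=3) → (P0=3, P1=5, P2=3, P3=6, P4=2)
step 6: fire t3:  (P0=3, P1=5, P2=3, P3=6, P4=2) → (P0=1, P1=7, P2=4, P3=6, P4=2)

(P0=1, P1=7, P2=4, P3=6, P4=2)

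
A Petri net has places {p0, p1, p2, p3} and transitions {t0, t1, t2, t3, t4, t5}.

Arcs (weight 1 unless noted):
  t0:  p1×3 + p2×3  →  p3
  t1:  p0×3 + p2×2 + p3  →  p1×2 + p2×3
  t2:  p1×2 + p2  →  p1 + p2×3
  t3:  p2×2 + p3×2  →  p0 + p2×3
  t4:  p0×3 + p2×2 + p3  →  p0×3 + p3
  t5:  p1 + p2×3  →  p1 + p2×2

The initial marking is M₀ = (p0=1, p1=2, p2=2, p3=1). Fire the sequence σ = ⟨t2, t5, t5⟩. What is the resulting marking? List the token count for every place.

step 1: fire t2:  (p0=1, p1=2, p2=2, p3=1) → (p0=1, p1=1, p2=4, p3=1)
step 2: fire t5:  (p0=1, p1=1, p2=4, p3=1) → (p0=1, p1=1, p2=3, p3=1)
step 3: fire t5:  (p0=1, p1=1, p2=3, p3=1) → (p0=1, p1=1, p2=2, p3=1)

(p0=1, p1=1, p2=2, p3=1)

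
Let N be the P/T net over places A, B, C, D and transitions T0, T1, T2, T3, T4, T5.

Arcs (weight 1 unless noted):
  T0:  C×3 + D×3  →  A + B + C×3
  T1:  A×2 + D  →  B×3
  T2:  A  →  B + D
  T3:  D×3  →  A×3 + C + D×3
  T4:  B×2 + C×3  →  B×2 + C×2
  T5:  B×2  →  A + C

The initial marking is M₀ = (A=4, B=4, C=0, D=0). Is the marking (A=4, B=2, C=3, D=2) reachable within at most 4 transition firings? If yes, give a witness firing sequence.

NO — not reachable within 4 firings

depth 0: 1 marking
depth 1: 3 markings reached so far
depth 2: 7 markings reached so far
depth 3: 12 markings reached so far
depth 4: 18 markings reached so far
target is not among the 18 markings reachable within 4 steps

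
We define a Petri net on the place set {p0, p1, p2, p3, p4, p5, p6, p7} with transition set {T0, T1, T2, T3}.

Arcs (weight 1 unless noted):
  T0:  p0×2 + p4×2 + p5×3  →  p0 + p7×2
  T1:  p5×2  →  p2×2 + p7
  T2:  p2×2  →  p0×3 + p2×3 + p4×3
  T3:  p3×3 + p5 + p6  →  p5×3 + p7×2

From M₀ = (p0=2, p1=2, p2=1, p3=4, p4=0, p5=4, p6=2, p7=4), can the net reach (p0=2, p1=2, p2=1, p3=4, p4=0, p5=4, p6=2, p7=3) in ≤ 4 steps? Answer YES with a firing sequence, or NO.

NO — not reachable within 4 firings

depth 0: 1 marking
depth 1: 3 markings reached so far
depth 2: 6 markings reached so far
depth 3: 10 markings reached so far
depth 4: 16 markings reached so far
target is not among the 16 markings reachable within 4 steps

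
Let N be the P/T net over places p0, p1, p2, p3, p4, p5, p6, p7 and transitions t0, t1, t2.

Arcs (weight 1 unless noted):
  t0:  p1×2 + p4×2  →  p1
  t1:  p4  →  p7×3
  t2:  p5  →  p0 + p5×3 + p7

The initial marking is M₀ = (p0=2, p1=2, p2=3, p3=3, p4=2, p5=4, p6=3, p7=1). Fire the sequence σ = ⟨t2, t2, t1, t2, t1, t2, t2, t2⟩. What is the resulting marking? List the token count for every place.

step 1: fire t2:  (p0=2, p1=2, p2=3, p3=3, p4=2, p5=4, p6=3, p7=1) → (p0=3, p1=2, p2=3, p3=3, p4=2, p5=6, p6=3, p7=2)
step 2: fire t2:  (p0=3, p1=2, p2=3, p3=3, p4=2, p5=6, p6=3, p7=2) → (p0=4, p1=2, p2=3, p3=3, p4=2, p5=8, p6=3, p7=3)
step 3: fire t1:  (p0=4, p1=2, p2=3, p3=3, p4=2, p5=8, p6=3, p7=3) → (p0=4, p1=2, p2=3, p3=3, p4=1, p5=8, p6=3, p7=6)
step 4: fire t2:  (p0=4, p1=2, p2=3, p3=3, p4=1, p5=8, p6=3, p7=6) → (p0=5, p1=2, p2=3, p3=3, p4=1, p5=10, p6=3, p7=7)
step 5: fire t1:  (p0=5, p1=2, p2=3, p3=3, p4=1, p5=10, p6=3, p7=7) → (p0=5, p1=2, p2=3, p3=3, p4=0, p5=10, p6=3, p7=10)
step 6: fire t2:  (p0=5, p1=2, p2=3, p3=3, p4=0, p5=10, p6=3, p7=10) → (p0=6, p1=2, p2=3, p3=3, p4=0, p5=12, p6=3, p7=11)
step 7: fire t2:  (p0=6, p1=2, p2=3, p3=3, p4=0, p5=12, p6=3, p7=11) → (p0=7, p1=2, p2=3, p3=3, p4=0, p5=14, p6=3, p7=12)
step 8: fire t2:  (p0=7, p1=2, p2=3, p3=3, p4=0, p5=14, p6=3, p7=12) → (p0=8, p1=2, p2=3, p3=3, p4=0, p5=16, p6=3, p7=13)

(p0=8, p1=2, p2=3, p3=3, p4=0, p5=16, p6=3, p7=13)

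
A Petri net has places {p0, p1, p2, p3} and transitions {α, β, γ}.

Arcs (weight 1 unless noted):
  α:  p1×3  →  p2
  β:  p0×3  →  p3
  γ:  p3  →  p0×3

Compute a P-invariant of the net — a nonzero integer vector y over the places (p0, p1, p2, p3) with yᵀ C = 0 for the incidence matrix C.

y = (p0:0, p1:1, p2:3, p3:0)

Incidence matrix C (rows=places, cols=transitions):
        α    β    γ
   p0   0   -3    3
   p1  -3    0    0
   p2   1    0    0
   p3   0    1   -1

Candidate y = [0, 1, 3, 0]; check y·C column-wise:
  col α: 1·-3 + 3·1 = 0
  col β: 0·-3 + 1·0 + 3·0 + 0·1 = 0
  col γ: 0·3 + 1·0 + 3·0 + 0·-1 = 0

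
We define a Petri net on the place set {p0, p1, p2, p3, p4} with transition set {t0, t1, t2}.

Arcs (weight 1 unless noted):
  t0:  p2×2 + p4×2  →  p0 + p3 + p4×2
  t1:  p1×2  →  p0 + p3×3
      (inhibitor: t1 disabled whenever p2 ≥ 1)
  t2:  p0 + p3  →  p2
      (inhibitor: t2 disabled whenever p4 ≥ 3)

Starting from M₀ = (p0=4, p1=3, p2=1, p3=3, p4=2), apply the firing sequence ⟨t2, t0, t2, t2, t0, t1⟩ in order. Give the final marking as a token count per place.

step 1: fire t2:  (p0=4, p1=3, p2=1, p3=3, p4=2) → (p0=3, p1=3, p2=2, p3=2, p4=2)
step 2: fire t0:  (p0=3, p1=3, p2=2, p3=2, p4=2) → (p0=4, p1=3, p2=0, p3=3, p4=2)
step 3: fire t2:  (p0=4, p1=3, p2=0, p3=3, p4=2) → (p0=3, p1=3, p2=1, p3=2, p4=2)
step 4: fire t2:  (p0=3, p1=3, p2=1, p3=2, p4=2) → (p0=2, p1=3, p2=2, p3=1, p4=2)
step 5: fire t0:  (p0=2, p1=3, p2=2, p3=1, p4=2) → (p0=3, p1=3, p2=0, p3=2, p4=2)
step 6: fire t1:  (p0=3, p1=3, p2=0, p3=2, p4=2) → (p0=4, p1=1, p2=0, p3=5, p4=2)

(p0=4, p1=1, p2=0, p3=5, p4=2)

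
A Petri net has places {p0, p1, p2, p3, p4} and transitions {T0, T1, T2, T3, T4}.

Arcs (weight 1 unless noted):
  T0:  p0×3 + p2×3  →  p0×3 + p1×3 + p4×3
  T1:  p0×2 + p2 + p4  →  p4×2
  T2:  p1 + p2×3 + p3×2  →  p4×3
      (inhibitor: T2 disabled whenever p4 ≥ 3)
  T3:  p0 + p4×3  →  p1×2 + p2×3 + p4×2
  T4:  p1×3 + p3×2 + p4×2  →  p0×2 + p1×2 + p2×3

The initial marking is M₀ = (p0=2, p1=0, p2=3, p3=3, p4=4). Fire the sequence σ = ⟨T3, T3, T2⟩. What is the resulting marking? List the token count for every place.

(p0=0, p1=3, p2=6, p3=1, p4=5)

step 1: fire T3:  (p0=2, p1=0, p2=3, p3=3, p4=4) → (p0=1, p1=2, p2=6, p3=3, p4=3)
step 2: fire T3:  (p0=1, p1=2, p2=6, p3=3, p4=3) → (p0=0, p1=4, p2=9, p3=3, p4=2)
step 3: fire T2:  (p0=0, p1=4, p2=9, p3=3, p4=2) → (p0=0, p1=3, p2=6, p3=1, p4=5)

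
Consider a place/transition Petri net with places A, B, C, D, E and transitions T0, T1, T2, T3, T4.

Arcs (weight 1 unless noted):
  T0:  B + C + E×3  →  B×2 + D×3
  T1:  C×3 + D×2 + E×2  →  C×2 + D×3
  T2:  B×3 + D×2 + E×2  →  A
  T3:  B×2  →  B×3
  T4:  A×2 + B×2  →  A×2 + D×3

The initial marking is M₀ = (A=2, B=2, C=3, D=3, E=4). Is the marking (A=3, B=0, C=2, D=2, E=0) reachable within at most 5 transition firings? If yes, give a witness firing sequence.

step 1: fire T1:  (A=2, B=2, C=3, D=3, E=4) → (A=2, B=2, C=2, D=4, E=2)
step 2: fire T3:  (A=2, B=2, C=2, D=4, E=2) → (A=2, B=3, C=2, D=4, E=2)
step 3: fire T2:  (A=2, B=3, C=2, D=4, E=2) → (A=3, B=0, C=2, D=2, E=0)

YES — reachable via ⟨T1, T3, T2⟩ (3 firings)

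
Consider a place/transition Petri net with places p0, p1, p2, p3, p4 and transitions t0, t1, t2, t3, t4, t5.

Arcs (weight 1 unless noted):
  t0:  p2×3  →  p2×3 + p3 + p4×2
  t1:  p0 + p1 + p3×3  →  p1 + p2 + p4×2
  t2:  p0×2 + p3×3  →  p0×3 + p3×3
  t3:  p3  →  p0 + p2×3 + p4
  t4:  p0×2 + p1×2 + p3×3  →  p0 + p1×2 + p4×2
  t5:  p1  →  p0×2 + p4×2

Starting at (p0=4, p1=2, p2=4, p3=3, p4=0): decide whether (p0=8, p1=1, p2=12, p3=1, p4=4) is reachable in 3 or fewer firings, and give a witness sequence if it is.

NO — not reachable within 3 firings

depth 0: 1 marking
depth 1: 7 markings reached so far
depth 2: 23 markings reached so far
depth 3: 56 markings reached so far
target is not among the 56 markings reachable within 3 steps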